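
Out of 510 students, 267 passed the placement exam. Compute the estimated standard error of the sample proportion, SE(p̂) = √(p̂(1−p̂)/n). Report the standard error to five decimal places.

SE = 0.02212

With x = 267 successes in n = 510, p̂ = 0.52353.
p̂(1−p̂) = 0.249446.
SE = √(0.249446/510) = √0.000489110 = 0.02212.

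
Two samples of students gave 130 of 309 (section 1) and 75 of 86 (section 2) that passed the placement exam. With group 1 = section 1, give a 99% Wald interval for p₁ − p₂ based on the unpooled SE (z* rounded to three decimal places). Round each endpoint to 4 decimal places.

(-0.5690, -0.3337)

p̂₁ = 130/309 = 0.42071, p̂₂ = 75/86 = 0.87209; p̂₁ − p̂₂ = -0.45138.
SE = √(0.000788717 + 0.001297056) = √0.002085773 = 0.045670.
For 99% confidence, z* = 2.576. Margin of error = 0.11765.
CI: -0.45138 ± 0.11765 = (-0.5690, -0.3337).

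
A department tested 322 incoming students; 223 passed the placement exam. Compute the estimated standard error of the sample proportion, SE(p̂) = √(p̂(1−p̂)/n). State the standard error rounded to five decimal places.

SE = 0.02571

The sample proportion is 223/322 = 0.69255.
p̂(1−p̂) = 0.212924.
SE = √(0.212924/322) = √0.000661255 = 0.02571.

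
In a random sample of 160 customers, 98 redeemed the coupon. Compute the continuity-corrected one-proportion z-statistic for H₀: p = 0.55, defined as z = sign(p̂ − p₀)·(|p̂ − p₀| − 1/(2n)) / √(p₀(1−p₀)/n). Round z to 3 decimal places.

z = 1.510

The sample proportion is 98/160 = 0.61250. p̂ − p₀ = 0.062500.
Continuity correction 1/(2n) = 1/320 = 0.003125.
Corrected numerator: |0.062500| − 0.003125 = 0.059375.
SE₀ = √(0.55·0.45/160) = 0.039330.
z = (+)0.059375/0.039330 = 1.510.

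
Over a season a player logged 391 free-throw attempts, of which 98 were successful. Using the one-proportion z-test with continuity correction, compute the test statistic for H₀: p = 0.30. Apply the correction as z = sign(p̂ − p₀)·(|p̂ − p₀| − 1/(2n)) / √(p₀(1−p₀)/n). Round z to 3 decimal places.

z = -2.075

Sample proportion p̂ = 98/391 = 0.25064. p̂ − p₀ = -0.049361.
Continuity correction 1/(2n) = 1/782 = 0.001279.
Corrected numerator: |-0.049361| − 0.001279 = 0.048082.
Under H₀, SE = √(p₀(1−p₀)/n) = √(0.30·0.70/391) = √0.000537084 = 0.023175.
z = −0.048082/0.023175 = -2.075.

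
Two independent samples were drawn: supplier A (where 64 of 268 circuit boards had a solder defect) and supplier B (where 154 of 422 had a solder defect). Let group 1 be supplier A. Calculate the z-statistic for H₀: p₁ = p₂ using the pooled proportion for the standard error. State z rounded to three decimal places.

p̂₁ = 64/268 = 0.23881, p̂₂ = 154/422 = 0.36493.
Pooling: p̂ = 218/690 = 0.31594.
SE = √[p̂(1−p̂)(1/n₁+1/n₂)] = √[0.31594·0.68406·(1/268+1/422)] ≈ 0.036312.
z = -0.12612/0.036312 = -3.473.

z = -3.473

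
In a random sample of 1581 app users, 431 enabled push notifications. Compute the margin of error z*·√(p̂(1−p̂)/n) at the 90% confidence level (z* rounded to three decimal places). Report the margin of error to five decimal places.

ME = 0.01842

p̂ = 431/1581 = 0.27261.
SE(p̂) = √(0.27261·0.72739/1581) = 0.011199.
The 90% critical value is z* = 1.645.
Margin of error = z*·SE = 1.645 × 0.011199 = 0.01842.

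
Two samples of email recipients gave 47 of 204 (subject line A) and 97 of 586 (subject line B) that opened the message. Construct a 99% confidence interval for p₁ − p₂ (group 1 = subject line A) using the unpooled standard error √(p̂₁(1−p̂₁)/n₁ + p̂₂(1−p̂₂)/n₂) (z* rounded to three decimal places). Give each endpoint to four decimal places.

p̂₁ = 47/204 = 0.23039, p̂₂ = 97/586 = 0.16553; p̂₁ − p̂₂ = 0.06486.
SE = √(0.000869175 + 0.000235715) = √0.001104890 = 0.033240.
The 99% critical value is z* = 2.576. Margin = 2.576·0.033240 = 0.08563.
CI: 0.06486 ± 0.08563 = (-0.0208, 0.1505).

(-0.0208, 0.1505)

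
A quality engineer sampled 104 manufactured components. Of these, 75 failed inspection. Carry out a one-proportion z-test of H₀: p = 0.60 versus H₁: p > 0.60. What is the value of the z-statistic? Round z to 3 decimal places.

p̂ = 75/104 = 0.72115.
Null standard error: √(0.60·0.40/104) = √0.002307692 = 0.048038.
z = (p̂ − p₀)/SE = (0.72115 − 0.60)/0.048038 = 2.522.

z = 2.522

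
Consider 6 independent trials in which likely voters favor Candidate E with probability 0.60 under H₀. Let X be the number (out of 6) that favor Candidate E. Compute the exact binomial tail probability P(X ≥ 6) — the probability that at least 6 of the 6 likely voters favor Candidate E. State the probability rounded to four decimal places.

P = 0.0467

X is binomial with n = 6 and p = 0.60.
P(X ≥ 6) = C(6,6)·0.60^6·0.40^0.
= 0.046656 = 0.0467.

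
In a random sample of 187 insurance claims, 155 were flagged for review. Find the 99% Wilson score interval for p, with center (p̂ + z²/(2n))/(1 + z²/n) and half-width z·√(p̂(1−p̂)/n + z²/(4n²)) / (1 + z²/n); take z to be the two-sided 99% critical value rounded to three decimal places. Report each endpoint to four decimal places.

Here p̂ = 155/187 = 0.82888 and z = 2.576 (z² = 6.635776).
1 + z²/n = 1.035485.
Adjusted center: (0.82888 + z²/(2n))/1.035485 = 0.81761.
Radicand: p̂(1−p̂)/n + z²/(4n²) = 0.000758502 + 0.000047440 = 0.000805942.
Half-width = z·√(radicand)/denom = 2.576·0.028389/1.035485 = 0.07062.
So the interval runs from 0.7470 to 0.8882.

(0.7470, 0.8882)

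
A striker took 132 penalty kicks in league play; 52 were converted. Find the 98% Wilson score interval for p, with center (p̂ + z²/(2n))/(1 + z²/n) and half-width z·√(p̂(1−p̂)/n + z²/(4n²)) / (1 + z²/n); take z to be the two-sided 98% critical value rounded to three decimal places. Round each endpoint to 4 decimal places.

Here p̂ = 52/132 = 0.39394 and z = 2.326 (z² = 5.410276).
1 + z²/n = 1.040987.
Center = (0.39394 + 0.020493)/1.040987 = 0.39812.
Radicand: p̂(1−p̂)/n + z²/(4n²) = 0.001808721 + 0.000077627 = 0.001886348.
Half-width = z·√(radicand)/denom = 2.326·0.043432/1.040987 = 0.09705.
CI: 0.39812 ± 0.09705 = (0.3011, 0.4952).

(0.3011, 0.4952)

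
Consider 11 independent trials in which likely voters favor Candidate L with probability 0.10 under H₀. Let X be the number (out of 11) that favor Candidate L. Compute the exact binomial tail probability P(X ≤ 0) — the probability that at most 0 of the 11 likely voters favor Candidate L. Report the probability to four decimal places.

X ~ Binomial(n=11, p=0.10).
P(X ≤ 0) = C(11,0)·0.10^0·0.90^11.
= 0.313811 = 0.3138.

P = 0.3138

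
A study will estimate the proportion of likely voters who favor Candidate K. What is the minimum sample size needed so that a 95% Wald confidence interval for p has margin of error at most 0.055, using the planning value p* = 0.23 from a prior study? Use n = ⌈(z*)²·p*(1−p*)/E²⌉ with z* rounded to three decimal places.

z* = 1.960 at the 95% level.
p*(1−p*) = 0.23·0.77 = 0.1771.
(z*)²·p*(1−p*)/E² = 3.841600·0.1771/0.003025 = 224.908.
⌈224.908⌉ = 225.

n = 225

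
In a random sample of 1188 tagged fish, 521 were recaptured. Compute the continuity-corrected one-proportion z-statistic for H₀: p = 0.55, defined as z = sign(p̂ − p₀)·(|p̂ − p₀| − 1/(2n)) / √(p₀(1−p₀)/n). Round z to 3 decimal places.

z = -7.692

Sample proportion p̂ = 521/1188 = 0.43855. p̂ − p₀ = -0.111448.
1/(2n) = 0.000421.
Corrected numerator: |-0.111448| − 0.000421 = 0.111027.
Under H₀, SE = √(p₀(1−p₀)/n) = √(0.55·0.45/1188) = √0.000208333 = 0.014434.
z = (−)0.111027/0.014434 = -7.692.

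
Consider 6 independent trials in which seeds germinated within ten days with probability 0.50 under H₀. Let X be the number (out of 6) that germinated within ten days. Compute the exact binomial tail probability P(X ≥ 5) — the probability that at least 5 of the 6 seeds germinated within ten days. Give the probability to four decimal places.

P = 0.1094

X is binomial with n = 6 and p = 0.50.
P(X ≥ 5) = C(6,5)·0.50^5·0.50^1 + C(6,6)·0.50^6·0.50^0.
= 0.093750 + 0.015625 = 0.1094.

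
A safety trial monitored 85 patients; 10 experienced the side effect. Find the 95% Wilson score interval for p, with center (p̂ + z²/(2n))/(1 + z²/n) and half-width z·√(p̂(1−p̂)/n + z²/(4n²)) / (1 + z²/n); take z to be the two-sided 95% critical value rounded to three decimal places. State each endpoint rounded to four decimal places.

p̂ = 10/85 = 0.11765; z = 1.960, so z² = 3.841600.
Denominator 1 + z²/n = 1 + 3.841600/85 = 1.045195.
Center = (0.11765 + 0.022598)/1.045195 = 0.13418.
Radicand: p̂(1−p̂)/n + z²/(4n²) = 0.001221250 + 0.000132927 = 0.001354177.
Half-width = z·√(radicand)/denom = 1.960·0.036799/1.045195 = 0.06901.
So the interval runs from 0.0652 to 0.2032.

(0.0652, 0.2032)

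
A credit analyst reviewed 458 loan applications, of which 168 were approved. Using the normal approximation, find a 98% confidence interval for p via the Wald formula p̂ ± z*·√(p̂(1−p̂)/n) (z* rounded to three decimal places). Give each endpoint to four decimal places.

Sample proportion p̂ = 168/458 = 0.36681.
SE = √(p̂(1−p̂)/n) = √(0.232261/458) = 0.022519.
z* = 2.326 at the 98% level.
Margin of error: 2.326 × 0.022519 = 0.05238.
Interval: 0.36681 ± 0.05238 → (0.3144, 0.4192).

(0.3144, 0.4192)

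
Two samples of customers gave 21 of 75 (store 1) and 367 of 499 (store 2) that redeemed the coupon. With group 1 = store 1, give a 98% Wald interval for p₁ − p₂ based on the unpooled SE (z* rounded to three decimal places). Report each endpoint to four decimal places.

(-0.5845, -0.3264)

p̂₁ = 0.28000, p̂₂ = 0.73547, so the observed difference is -0.45547.
SE = √(0.002688000 + 0.000389887) = √0.003077887 = 0.055479.
For 98% confidence, z* = 2.326. Margin of error = 0.12904.
So the interval runs from -0.5845 to -0.3264.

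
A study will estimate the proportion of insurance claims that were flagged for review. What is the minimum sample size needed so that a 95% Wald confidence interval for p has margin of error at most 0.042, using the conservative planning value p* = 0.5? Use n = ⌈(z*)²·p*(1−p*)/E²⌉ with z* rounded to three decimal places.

The 95% critical value is z* = 1.960.
p*(1−p*) = 0.2500.
Required n before rounding: 3.841600 × 0.2500 / 0.042² = 544.444.
Rounding up, n = 545.

n = 545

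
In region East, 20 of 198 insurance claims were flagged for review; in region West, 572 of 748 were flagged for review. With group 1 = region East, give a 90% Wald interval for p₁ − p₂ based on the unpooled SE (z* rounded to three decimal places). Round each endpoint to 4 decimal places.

p̂₁ = 0.10101, p̂₂ = 0.76471, so the observed difference is -0.66370.
SE = √(0.000458622 + 0.000240549) = √0.000699171 = 0.026442.
z* = 1.645 at the 90% level. Margin = 1.645·0.026442 = 0.04350.
Interval: -0.66370 ± 0.04350 → (-0.7072, -0.6202).

(-0.7072, -0.6202)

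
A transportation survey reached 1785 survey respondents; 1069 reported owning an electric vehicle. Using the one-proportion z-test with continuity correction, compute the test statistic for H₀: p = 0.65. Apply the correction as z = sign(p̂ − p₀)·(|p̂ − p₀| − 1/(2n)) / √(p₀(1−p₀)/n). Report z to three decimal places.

Sample proportion p̂ = 1069/1785 = 0.59888. p̂ − p₀ = -0.051120.
1/(2n) = 0.000280.
Corrected numerator: |-0.051120| − 0.000280 = 0.050840.
SE₀ = √(0.65·0.35/1785) = 0.011289.
z = (−)0.050840/0.011289 = -4.503.

z = -4.503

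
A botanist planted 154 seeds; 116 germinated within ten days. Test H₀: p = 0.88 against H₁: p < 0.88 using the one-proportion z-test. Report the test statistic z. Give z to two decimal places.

z = -4.84

The sample proportion is 116/154 = 0.75325.
Null standard error: √(0.88·0.12/154) = √0.000685714 = 0.026186.
z = (0.75325 − 0.88)/0.026186 = -0.12675/0.026186 = -4.84.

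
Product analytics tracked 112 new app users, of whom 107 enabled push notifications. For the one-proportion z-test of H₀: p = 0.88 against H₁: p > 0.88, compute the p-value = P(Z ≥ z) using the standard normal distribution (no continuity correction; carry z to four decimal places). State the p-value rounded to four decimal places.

Sample proportion p̂ = 107/112 = 0.95536.
Null standard error: √(0.88·0.12/112) = √0.000942857 = 0.030706.
Test statistic (full precision, shown to 4 dp): z = (107/112 − 0.88)/SE₀ ≈ 2.4542.
p-value = P(Z ≥ z) with z = 2.4542 → 0.0071.

p-value = 0.0071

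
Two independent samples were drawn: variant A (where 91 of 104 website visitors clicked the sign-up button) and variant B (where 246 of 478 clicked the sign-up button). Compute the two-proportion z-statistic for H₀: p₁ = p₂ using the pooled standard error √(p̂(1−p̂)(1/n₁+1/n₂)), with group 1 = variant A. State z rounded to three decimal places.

z = 6.746

Sample proportions: p̂₁ = 91/104 = 0.87500 and p̂₂ = 246/478 = 0.51464.
Pooling: p̂ = 337/582 = 0.57904.
Pooled SE = √[0.2437530·0.01170743] ≈ 0.053420.
z = 0.36036/0.053420 = 6.746.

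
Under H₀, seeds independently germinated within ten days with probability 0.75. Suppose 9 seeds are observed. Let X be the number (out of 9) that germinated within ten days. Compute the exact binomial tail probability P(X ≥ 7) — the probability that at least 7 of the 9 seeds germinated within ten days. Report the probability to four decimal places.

X ~ Binomial(n=9, p=0.75).
P(X ≥ 7) = C(9,7)·0.75^7·0.25^2 + C(9,8)·0.75^8·0.25^1 + C(9,9)·0.75^9·0.25^0.
= 0.300339 + 0.225254 + 0.075085 = 0.6007.

P = 0.6007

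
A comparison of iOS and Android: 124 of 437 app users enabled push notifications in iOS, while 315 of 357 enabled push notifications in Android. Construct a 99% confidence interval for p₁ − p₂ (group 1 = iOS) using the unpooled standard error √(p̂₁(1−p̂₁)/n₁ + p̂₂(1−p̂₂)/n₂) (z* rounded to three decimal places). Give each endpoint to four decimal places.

(-0.6694, -0.5278)

p̂₁ = 124/437 = 0.28375, p̂₂ = 315/357 = 0.88235; p̂₁ − p̂₂ = -0.59860.
Unpooled SE = √(p̂₁(1−p̂₁)/n₁ + p̂₂(1−p̂₂)/n₂) = √(0.000465074 + 0.000290774) = 0.027493.
z* = 2.576 at the 99% level. Margin of error = 0.07082.
So the interval runs from -0.6694 to -0.5278.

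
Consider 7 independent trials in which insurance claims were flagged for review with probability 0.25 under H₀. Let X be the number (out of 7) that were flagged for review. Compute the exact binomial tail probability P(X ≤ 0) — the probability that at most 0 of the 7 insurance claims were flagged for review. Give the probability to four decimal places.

P = 0.1335

X is binomial with n = 7 and p = 0.25.
P(X ≤ 0) = C(7,0)·0.25^0·0.75^7.
= 0.133484 = 0.1335.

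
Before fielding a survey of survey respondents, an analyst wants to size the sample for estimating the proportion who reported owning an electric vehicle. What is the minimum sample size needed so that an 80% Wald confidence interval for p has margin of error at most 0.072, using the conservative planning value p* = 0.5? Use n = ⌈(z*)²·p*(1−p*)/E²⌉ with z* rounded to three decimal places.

n = 80

z* = 1.282 at the 80% level.
p*(1−p*) = 0.50·0.50 = 0.2500.
Required n before rounding: 1.643524 × 0.2500 / 0.072² = 79.259.
⌈79.259⌉ = 80.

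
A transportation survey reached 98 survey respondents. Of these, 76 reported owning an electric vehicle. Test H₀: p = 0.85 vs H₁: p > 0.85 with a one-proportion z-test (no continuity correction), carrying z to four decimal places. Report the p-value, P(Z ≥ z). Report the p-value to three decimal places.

With x = 76 successes in n = 98, p̂ = 0.77551.
Under H₀, SE = √(p₀(1−p₀)/n) = √(0.85·0.15/98) = √0.001301020 = 0.036070.
Test statistic (full precision, shown to 4 dp): z = (76/98 − 0.85)/SE₀ ≈ -2.0652.
From the standard normal, P(Z ≥ z) = 0.981.

p-value = 0.981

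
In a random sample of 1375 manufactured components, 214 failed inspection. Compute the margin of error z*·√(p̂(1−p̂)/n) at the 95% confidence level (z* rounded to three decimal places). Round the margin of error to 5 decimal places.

The sample proportion is 214/1375 = 0.15564.
Standard error of p̂: √(0.131414/1375) = √0.000095574 = 0.009776.
z* = 1.960 at the 95% level.
So ME = 0.01916.

ME = 0.01916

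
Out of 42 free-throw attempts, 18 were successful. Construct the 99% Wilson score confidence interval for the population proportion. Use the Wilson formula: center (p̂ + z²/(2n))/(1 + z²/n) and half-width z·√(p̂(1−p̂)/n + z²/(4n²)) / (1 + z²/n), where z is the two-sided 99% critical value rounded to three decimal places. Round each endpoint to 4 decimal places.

(0.2553, 0.6214)

Here p̂ = 18/42 = 0.42857 and z = 2.576 (z² = 6.635776).
1 + z²/n = 1.157995.
Center = (0.42857 + 0.078997)/1.157995 = 0.43832.
Radicand: p̂(1−p̂)/n + z²/(4n²) = 0.005830904 + 0.000940444 = 0.006771348.
Half-width = z·√(radicand)/denom = 2.576·0.082288/1.157995 = 0.18305.
So the interval runs from 0.2553 to 0.6214.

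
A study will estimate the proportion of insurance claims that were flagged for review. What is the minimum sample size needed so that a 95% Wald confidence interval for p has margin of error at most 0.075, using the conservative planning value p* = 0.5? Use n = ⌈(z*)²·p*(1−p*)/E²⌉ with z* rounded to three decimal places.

For 95% confidence, z* = 1.960.
p*(1−p*) = 0.2500.
Required n before rounding: 3.841600 × 0.2500 / 0.075² = 170.738.
Rounding up, n = 171.

n = 171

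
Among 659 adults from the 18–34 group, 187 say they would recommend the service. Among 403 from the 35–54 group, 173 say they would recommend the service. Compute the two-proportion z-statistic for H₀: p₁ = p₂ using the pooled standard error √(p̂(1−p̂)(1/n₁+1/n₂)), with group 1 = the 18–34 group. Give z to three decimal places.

Sample proportions: p̂₁ = 187/659 = 0.28376 and p̂₂ = 173/403 = 0.42928.
Pooled p̂ = (187+173)/(659+403) = 360/1062 = 0.33898.
Pooled SE = √[0.2240735·0.00399884] ≈ 0.029934.
z = -0.14552/0.029934 = -4.861.

z = -4.861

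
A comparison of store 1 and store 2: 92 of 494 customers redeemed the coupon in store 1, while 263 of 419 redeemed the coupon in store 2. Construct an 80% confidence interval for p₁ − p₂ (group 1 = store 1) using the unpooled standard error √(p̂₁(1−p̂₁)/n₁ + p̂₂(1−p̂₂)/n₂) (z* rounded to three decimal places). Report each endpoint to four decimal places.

p̂₁ = 0.18623, p̂₂ = 0.62768, so the observed difference is -0.44145.
SE = √(0.000306784 + 0.000557748) = √0.000864532 = 0.029403.
The 80% critical value is z* = 1.282. Margin = 1.282·0.029403 = 0.03769.
So the interval runs from -0.4791 to -0.4038.

(-0.4791, -0.4038)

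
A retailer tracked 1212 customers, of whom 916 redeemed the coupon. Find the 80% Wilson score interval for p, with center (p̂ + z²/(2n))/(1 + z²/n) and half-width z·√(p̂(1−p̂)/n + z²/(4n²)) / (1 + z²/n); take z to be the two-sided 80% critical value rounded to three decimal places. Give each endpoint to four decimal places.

(0.7396, 0.7712)

p̂ = 916/1212 = 0.75578; z = 1.282, so z² = 1.643524.
Denominator 1 + z²/n = 1 + 1.643524/1212 = 1.001356.
Adjusted center: (0.75578 + z²/(2n))/1.001356 = 0.75543.
Radicand: p̂(1−p̂)/n + z²/(4n²) = 0.000152293 + 0.000000280 = 0.000152573.
Half-width = 1.282·√0.000152573/1.001356 = 0.01581.
Interval: 0.75543 ± 0.01581 → (0.7396, 0.7712).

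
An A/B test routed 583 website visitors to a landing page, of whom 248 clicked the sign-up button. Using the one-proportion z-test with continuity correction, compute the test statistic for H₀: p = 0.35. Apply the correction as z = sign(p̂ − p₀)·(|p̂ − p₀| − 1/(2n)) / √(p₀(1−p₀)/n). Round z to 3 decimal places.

z = 3.773

Sample proportion p̂ = 248/583 = 0.42539. p̂ − p₀ = 0.075386.
Continuity correction 1/(2n) = 1/1166 = 0.000858.
Corrected numerator: |0.075386| − 0.000858 = 0.074528.
SE₀ = √(0.35·0.65/583) = 0.019754.
z = (+)0.074528/0.019754 = 3.773.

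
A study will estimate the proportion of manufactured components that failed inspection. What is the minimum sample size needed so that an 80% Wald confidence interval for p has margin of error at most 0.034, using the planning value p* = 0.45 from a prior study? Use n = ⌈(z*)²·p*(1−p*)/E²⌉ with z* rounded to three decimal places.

z* = 1.282 at the 80% level.
p*(1−p*) = 0.45·0.55 = 0.2475.
Required n before rounding: 1.643524 × 0.2475 / 0.034² = 351.879.
Rounding up, n = 352.

n = 352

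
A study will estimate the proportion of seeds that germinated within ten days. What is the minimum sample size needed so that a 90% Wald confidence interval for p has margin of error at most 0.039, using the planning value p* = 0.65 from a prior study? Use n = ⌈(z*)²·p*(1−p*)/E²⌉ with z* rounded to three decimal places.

n = 405

The 90% critical value is z* = 1.645.
p*(1−p*) = 0.65·0.35 = 0.2275.
Required n before rounding: 2.706025 × 0.2275 / 0.039² = 404.747.
Rounding up, n = 405.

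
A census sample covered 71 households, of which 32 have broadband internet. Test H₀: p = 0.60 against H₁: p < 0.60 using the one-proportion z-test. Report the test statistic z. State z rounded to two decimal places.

The sample proportion is 32/71 = 0.45070.
Under H₀, SE = √(p₀(1−p₀)/n) = √(0.60·0.40/71) = √0.003380282 = 0.058140.
Test statistic: z = -0.14930/0.058140 = -2.57.

z = -2.57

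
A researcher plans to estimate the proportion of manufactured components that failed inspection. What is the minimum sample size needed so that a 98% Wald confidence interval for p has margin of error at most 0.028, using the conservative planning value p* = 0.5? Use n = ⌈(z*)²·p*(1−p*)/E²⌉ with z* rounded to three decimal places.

n = 1726

z* = 2.326 at the 98% level.
p*(1−p*) = 0.2500.
(z*)²·p*(1−p*)/E² = 5.410276·0.2500/0.000784 = 1725.216.
Rounding up, n = 1726.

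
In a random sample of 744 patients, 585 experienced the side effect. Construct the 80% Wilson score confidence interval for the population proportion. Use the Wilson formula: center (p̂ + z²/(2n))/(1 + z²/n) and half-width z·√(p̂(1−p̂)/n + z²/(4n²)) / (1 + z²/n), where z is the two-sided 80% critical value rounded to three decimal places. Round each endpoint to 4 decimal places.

p̂ = 585/744 = 0.78629; z = 1.282, so z² = 1.643524.
1 + z²/n = 1.002209.
Center = (0.78629 + 0.001105)/1.002209 = 0.78566.
Radicand: p̂(1−p̂)/n + z²/(4n²) = 0.000225857 + 0.000000742 = 0.000226599.
Half-width = 1.282·√0.000226599/1.002209 = 0.01926.
CI: 0.78566 ± 0.01926 = (0.7664, 0.8049).

(0.7664, 0.8049)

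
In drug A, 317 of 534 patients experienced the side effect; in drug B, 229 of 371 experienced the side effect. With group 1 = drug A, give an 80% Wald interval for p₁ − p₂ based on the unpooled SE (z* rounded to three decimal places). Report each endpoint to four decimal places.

p̂₁ = 317/534 = 0.59363, p̂₂ = 229/371 = 0.61725; p̂₁ − p̂₂ = -0.02362.
Unpooled SE = √(p̂₁(1−p̂₁)/n₁ + p̂₂(1−p̂₂)/n₂) = √(0.000451747 + 0.000636799) = 0.032993.
For 80% confidence, z* = 1.282. Margin of error = 0.04230.
CI: -0.02362 ± 0.04230 = (-0.0659, 0.0187).

(-0.0659, 0.0187)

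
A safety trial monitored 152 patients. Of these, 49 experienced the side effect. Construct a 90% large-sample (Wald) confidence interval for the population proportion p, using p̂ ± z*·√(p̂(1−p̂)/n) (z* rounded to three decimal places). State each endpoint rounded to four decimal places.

Sample proportion p̂ = 49/152 = 0.32237.
SE = √(p̂(1−p̂)/n) = √(0.218447/152) = 0.037910.
z* = 1.645 at the 90% level.
Margin = 1.645·0.037910 = 0.06236.
CI: 0.32237 ± 0.06236 = (0.2600, 0.3847).

(0.2600, 0.3847)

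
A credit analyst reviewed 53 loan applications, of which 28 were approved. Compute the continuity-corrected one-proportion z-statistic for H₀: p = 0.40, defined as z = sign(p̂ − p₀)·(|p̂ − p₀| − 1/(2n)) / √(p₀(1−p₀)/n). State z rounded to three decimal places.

z = 1.766

p̂ = 28/53 = 0.52830. p̂ − p₀ = 0.128302.
Continuity correction 1/(2n) = 1/106 = 0.009434.
Corrected numerator: |0.128302| − 0.009434 = 0.118868.
Under H₀, SE = √(p₀(1−p₀)/n) = √(0.40·0.60/53) = √0.004528302 = 0.067293.
z = +0.118868/0.067293 = 1.766.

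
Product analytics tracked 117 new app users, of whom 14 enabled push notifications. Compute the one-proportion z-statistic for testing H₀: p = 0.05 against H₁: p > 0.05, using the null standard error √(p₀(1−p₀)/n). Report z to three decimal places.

z = 3.457

p̂ = 14/117 = 0.11966.
Null standard error: √(0.05·0.95/117) = √0.000405983 = 0.020149.
z = (p̂ − p₀)/SE = (0.11966 − 0.05)/0.020149 = 3.457.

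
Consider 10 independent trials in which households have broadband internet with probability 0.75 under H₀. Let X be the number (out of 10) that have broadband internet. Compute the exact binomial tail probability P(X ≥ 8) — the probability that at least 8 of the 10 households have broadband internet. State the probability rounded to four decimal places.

P = 0.5256

X ~ Binomial(n=10, p=0.75).
P(X ≥ 8) = C(10,8)·0.75^8·0.25^2 + C(10,9)·0.75^9·0.25^1 + C(10,10)·0.75^10·0.25^0.
= 0.281568 + 0.187712 + 0.056314 = 0.5256.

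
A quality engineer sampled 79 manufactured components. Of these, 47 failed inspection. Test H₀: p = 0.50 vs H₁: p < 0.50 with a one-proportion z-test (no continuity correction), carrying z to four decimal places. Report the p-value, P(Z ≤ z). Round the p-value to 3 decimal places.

The sample proportion is 47/79 = 0.59494.
Null standard error: √(0.50·0.50/79) = √0.003164557 = 0.056254.
Test statistic (full precision, shown to 4 dp): z = (47/79 − 0.50)/SE₀ ≈ 1.6876.
p-value = P(Z ≤ z) with z = 1.6876 → 0.954.

p-value = 0.954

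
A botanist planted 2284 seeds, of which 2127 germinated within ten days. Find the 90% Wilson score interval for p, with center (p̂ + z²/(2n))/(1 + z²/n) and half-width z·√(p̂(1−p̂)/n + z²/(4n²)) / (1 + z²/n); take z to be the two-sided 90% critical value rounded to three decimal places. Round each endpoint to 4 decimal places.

Here p̂ = 2127/2284 = 0.93126 and z = 1.645 (z² = 2.706025).
1 + z²/n = 1.001185.
Center = (0.93126 + 0.000592)/1.001185 = 0.93075.
Radicand: p̂(1−p̂)/n + z²/(4n²) = 0.000028027 + 0.000000130 = 0.000028157.
Half-width = z·√(radicand)/denom = 1.645·0.005306/1.001185 = 0.00872.
Interval: 0.93075 ± 0.00872 → (0.9220, 0.9395).

(0.9220, 0.9395)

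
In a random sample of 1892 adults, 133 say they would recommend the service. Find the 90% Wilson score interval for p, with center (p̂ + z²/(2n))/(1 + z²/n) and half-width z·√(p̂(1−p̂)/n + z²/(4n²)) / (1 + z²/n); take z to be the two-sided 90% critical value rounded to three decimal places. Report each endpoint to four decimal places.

Here p̂ = 133/1892 = 0.07030 and z = 1.645 (z² = 2.706025).
1 + z²/n = 1.001430.
Adjusted center: (0.07030 + z²/(2n))/1.001430 = 0.07091.
Radicand: p̂(1−p̂)/n + z²/(4n²) = 0.000034543 + 0.000000189 = 0.000034732.
Half-width = z·√(radicand)/denom = 1.645·0.005893/1.001430 = 0.00968.
Interval: 0.07091 ± 0.00968 → (0.0612, 0.0806).

(0.0612, 0.0806)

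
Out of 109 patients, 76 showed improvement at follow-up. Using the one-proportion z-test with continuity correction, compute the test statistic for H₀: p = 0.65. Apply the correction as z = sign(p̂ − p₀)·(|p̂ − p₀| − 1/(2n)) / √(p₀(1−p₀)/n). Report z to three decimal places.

p̂ = 76/109 = 0.69725. p̂ − p₀ = 0.047248.
1/(2n) = 0.004587.
Corrected numerator: |0.047248| − 0.004587 = 0.042661.
SE₀ = √(0.65·0.35/109) = 0.045685.
z = +0.042661/0.045685 = 0.934.

z = 0.934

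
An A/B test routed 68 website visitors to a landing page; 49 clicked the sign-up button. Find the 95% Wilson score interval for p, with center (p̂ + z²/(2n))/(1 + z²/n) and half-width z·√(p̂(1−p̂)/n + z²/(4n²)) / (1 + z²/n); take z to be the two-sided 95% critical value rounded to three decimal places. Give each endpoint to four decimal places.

(0.6044, 0.8132)

p̂ = 49/68 = 0.72059; z = 1.960, so z² = 3.841600.
Denominator 1 + z²/n = 1 + 3.841600/68 = 1.056494.
Center = (0.72059 + 0.028247)/1.056494 = 0.70879.
Radicand: p̂(1−p̂)/n + z²/(4n²) = 0.002960895 + 0.000207699 = 0.003168594.
Half-width = z·√(radicand)/denom = 1.960·0.056290/1.056494 = 0.10443.
So the interval runs from 0.6044 to 0.8132.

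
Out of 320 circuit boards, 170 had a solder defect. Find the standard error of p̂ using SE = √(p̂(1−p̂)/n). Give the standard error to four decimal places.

SE = 0.0279

Sample proportion p̂ = 170/320 = 0.53125.
p̂(1−p̂) = 0.249023.
Dividing by n and taking the root: √0.000778197 = 0.0279.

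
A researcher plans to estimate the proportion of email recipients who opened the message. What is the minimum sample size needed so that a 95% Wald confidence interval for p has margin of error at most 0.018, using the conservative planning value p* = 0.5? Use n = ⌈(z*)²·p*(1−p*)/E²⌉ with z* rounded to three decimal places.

n = 2965

The 95% critical value is z* = 1.960.
p*(1−p*) = 0.2500.
Required n before rounding: 3.841600 × 0.2500 / 0.018² = 2964.198.
Rounding up, n = 2965.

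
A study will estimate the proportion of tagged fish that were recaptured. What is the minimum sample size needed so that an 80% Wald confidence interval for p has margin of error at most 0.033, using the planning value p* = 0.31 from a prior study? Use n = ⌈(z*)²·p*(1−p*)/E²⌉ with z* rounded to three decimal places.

For 80% confidence, z* = 1.282.
p*(1−p*) = 0.2139.
(z*)²·p*(1−p*)/E² = 1.643524·0.2139/0.001089 = 322.819.
⌈322.819⌉ = 323.

n = 323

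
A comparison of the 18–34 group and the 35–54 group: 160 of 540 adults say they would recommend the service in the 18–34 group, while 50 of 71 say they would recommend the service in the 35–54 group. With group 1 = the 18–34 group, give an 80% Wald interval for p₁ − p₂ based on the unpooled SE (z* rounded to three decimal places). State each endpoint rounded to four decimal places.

p̂₁ = 0.29630, p̂₂ = 0.70423, so the observed difference is -0.40793.
Unpooled SE = √(p̂₁(1−p̂₁)/n₁ + p̂₂(1−p̂₂)/n₂) = √(0.000386120 + 0.002933690) = 0.057618.
z* = 1.282 at the 80% level. Margin of error = 0.07387.
Interval: -0.40793 ± 0.07387 → (-0.4818, -0.3341).

(-0.4818, -0.3341)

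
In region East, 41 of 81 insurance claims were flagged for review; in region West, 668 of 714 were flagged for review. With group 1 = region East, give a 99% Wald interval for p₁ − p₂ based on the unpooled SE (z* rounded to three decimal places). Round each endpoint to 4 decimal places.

(-0.5744, -0.2844)

p̂₁ = 41/81 = 0.50617, p̂₂ = 668/714 = 0.93557; p̂₁ − p̂₂ = -0.42940.
Unpooled SE = √(p̂₁(1−p̂₁)/n₁ + p̂₂(1−p̂₂)/n₂) = √(0.003085949 + 0.000084419) = 0.056306.
For 99% confidence, z* = 2.576. Margin = 2.576·0.056306 = 0.14504.
So the interval runs from -0.5744 to -0.2844.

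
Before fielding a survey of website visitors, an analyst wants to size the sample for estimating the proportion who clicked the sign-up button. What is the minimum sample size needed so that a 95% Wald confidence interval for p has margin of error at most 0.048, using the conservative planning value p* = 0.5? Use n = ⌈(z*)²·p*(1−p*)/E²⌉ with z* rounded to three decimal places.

n = 417

z* = 1.960 at the 95% level.
p*(1−p*) = 0.50·0.50 = 0.2500.
(z*)²·p*(1−p*)/E² = 3.841600·0.2500/0.002304 = 416.840.
⌈416.840⌉ = 417.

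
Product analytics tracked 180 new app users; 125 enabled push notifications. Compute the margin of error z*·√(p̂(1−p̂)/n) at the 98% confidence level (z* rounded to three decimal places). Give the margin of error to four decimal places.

ME = 0.0799

p̂ = 125/180 = 0.69444.
SE(p̂) = √(0.69444·0.30556/180) = 0.034334.
The 98% critical value is z* = 2.326.
So ME = 0.0799.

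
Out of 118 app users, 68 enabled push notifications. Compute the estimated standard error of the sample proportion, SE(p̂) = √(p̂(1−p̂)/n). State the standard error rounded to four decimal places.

With x = 68 successes in n = 118, p̂ = 0.57627.
p̂(1−p̂) = 0.57627·0.42373 = 0.244183.
SE = √(0.244183/118) = 0.0455.

SE = 0.0455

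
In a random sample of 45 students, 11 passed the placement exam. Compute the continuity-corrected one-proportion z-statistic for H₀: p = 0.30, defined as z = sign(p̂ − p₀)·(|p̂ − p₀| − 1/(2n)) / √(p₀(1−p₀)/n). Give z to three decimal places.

Sample proportion p̂ = 11/45 = 0.24444. p̂ − p₀ = -0.055556.
1/(2n) = 0.011111.
Corrected numerator: |-0.055556| − 0.011111 = 0.044445.
SE₀ = √(0.30·0.70/45) = 0.068313.
z = (−)0.044445/0.068313 = -0.651.

z = -0.651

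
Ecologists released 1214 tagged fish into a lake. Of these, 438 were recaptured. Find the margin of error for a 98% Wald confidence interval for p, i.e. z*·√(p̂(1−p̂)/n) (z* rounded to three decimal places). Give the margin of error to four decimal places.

With x = 438 successes in n = 1214, p̂ = 0.36079.
SE = √(p̂(1−p̂)/n) = √(0.230621/1214) = 0.013783.
The 98% critical value is z* = 2.326.
So ME = 0.0321.

ME = 0.0321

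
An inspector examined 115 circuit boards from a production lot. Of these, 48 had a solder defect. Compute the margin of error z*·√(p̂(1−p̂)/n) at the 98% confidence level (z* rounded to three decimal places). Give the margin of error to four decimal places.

The sample proportion is 48/115 = 0.41739.
Standard error of p̂: √(0.243176/115) = √0.002114572 = 0.045984.
The 98% critical value is z* = 2.326.
ME = 2.326·0.045984 = 0.1070.

ME = 0.1070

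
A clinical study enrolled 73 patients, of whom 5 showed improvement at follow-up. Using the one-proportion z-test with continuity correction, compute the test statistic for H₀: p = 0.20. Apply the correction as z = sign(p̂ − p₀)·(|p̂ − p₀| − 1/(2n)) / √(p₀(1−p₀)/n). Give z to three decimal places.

The sample proportion is 5/73 = 0.06849. p̂ − p₀ = -0.131507.
1/(2n) = 0.006849.
Corrected numerator: |-0.131507| − 0.006849 = 0.124658.
Under H₀, SE = √(p₀(1−p₀)/n) = √(0.20·0.80/73) = √0.002191781 = 0.046816.
z = −0.124658/0.046816 = -2.663.

z = -2.663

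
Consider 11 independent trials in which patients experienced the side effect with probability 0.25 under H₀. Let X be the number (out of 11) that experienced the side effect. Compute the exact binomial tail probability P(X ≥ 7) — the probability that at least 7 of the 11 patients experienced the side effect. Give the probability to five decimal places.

P = 0.00756

X is binomial with n = 11 and p = 0.25.
P(X ≥ 7) = Σ_{j=7}^{11} C(11,j)·0.25^j·0.75^{11−j}.
= 0.006373 + 0.001062 + 0.000118 + 0.000008 + 0.000000 = 0.00756.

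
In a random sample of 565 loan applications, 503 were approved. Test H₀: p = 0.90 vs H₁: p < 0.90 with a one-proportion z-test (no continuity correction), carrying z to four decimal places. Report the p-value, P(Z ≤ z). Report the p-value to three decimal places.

p-value = 0.220

The sample proportion is 503/565 = 0.89027.
SE₀ = √(0.90·0.10/565) = 0.012621.
Test statistic (full precision, shown to 4 dp): z = (503/565 − 0.90)/SE₀ ≈ -0.7713.
p-value = P(Z ≤ z) with z = -0.7713 → 0.220.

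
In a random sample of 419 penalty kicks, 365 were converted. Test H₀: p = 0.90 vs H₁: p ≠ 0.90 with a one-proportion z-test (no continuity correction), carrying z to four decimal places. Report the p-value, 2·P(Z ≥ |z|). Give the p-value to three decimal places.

p̂ = 365/419 = 0.87112.
SE₀ = √(0.90·0.10/419) = 0.014656.
z = (p̂ − p₀)/SE = (365/419 − 0.90)/0.014656 ≈ -1.9704.
From the standard normal, 2·P(Z ≥ |z|) = 0.049.

p-value = 0.049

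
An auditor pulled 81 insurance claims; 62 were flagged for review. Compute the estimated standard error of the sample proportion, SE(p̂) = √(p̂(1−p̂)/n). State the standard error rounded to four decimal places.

SE = 0.0471

p̂ = 62/81 = 0.76543.
p̂(1−p̂) = 0.179547.
SE = √(0.179547/81) = √0.002216630 = 0.0471.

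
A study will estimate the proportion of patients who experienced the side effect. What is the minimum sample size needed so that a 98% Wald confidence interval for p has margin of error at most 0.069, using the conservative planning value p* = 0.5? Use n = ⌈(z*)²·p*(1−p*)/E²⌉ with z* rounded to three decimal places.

The 98% critical value is z* = 2.326.
p*(1−p*) = 0.2500.
(z*)²·p*(1−p*)/E² = 5.410276·0.2500/0.004761 = 284.093.
⌈284.093⌉ = 285.

n = 285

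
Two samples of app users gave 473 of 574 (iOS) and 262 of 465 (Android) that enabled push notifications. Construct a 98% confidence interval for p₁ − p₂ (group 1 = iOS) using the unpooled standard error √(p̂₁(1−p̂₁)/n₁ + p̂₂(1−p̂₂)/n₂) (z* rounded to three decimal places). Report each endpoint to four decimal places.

(0.1956, 0.3256)

p̂₁ = 0.82404, p̂₂ = 0.56344, so the observed difference is 0.26060.
Unpooled SE = √(p̂₁(1−p̂₁)/n₁ + p̂₂(1−p̂₂)/n₂) = √(0.000252608 + 0.000528979) = 0.027957.
For 98% confidence, z* = 2.326. Margin of error = 0.06503.
CI: 0.26060 ± 0.06503 = (0.1956, 0.3256).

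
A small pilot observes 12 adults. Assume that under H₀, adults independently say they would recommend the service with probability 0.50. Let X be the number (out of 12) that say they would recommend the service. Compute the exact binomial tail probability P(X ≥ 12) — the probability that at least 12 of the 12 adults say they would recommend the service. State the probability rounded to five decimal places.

P = 0.00024

X is binomial with n = 12 and p = 0.50.
P(X ≥ 12) = C(12,12)·0.50^12·0.50^0.
= 0.000244 = 0.00024.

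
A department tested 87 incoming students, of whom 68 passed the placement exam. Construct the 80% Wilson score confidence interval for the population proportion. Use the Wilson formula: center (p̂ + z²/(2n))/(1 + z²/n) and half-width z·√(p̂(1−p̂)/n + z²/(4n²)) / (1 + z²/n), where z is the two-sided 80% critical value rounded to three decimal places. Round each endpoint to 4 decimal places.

p̂ = 68/87 = 0.78161; z = 1.282, so z² = 1.643524.
1 + z²/n = 1.018891.
Center = (0.78161 + 0.009446)/1.018891 = 0.77639.
Radicand: p̂(1−p̂)/n + z²/(4n²) = 0.001962026 + 0.000054285 = 0.002016311.
Half-width = z·√(radicand)/denom = 1.282·0.044903/1.018891 = 0.05650.
CI: 0.77639 ± 0.05650 = (0.7199, 0.8329).

(0.7199, 0.8329)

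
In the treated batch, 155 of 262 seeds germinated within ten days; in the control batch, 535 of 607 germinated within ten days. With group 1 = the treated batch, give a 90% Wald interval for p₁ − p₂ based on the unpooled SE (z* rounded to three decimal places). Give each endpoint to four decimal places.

(-0.3442, -0.2354)

p̂₁ = 0.59160, p̂₂ = 0.88138, so the observed difference is -0.28978.
SE = √(0.000922171 + 0.000172235) = √0.001094406 = 0.033082.
For 90% confidence, z* = 1.645. Margin = 1.645·0.033082 = 0.05442.
CI: -0.28978 ± 0.05442 = (-0.3442, -0.2354).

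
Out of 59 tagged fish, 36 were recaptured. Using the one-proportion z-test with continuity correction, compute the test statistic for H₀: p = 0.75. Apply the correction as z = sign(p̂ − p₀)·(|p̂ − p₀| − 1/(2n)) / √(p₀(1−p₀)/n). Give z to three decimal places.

p̂ = 36/59 = 0.61017. p̂ − p₀ = -0.139831.
Continuity correction 1/(2n) = 1/118 = 0.008475.
Corrected numerator: |-0.139831| − 0.008475 = 0.131356.
SE₀ = √(0.75·0.25/59) = 0.056373.
z = −0.131356/0.056373 = -2.330.

z = -2.330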